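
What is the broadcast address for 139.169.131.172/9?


Network: 139.128.0.0/9
Host bits = 23
Set all host bits to 1:
Broadcast: 139.255.255.255


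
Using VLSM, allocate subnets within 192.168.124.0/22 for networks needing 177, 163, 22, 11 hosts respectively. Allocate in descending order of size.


177 hosts -> /24 (254 usable): 192.168.124.0/24
163 hosts -> /24 (254 usable): 192.168.125.0/24
22 hosts -> /27 (30 usable): 192.168.126.0/27
11 hosts -> /28 (14 usable): 192.168.126.32/28
Allocation: 192.168.124.0/24 (177 hosts, 254 usable); 192.168.125.0/24 (163 hosts, 254 usable); 192.168.126.0/27 (22 hosts, 30 usable); 192.168.126.32/28 (11 hosts, 14 usable)


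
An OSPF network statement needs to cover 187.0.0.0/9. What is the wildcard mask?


Subnet mask: 255.128.0.0
Wildcard = 255.255.255.255 - subnet mask
255 - 255 = 0
255 - 128 = 127
255 - 0 = 255
255 - 0 = 255
Wildcard: 0.127.255.255


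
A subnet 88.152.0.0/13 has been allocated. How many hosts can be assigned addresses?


Host bits = 32 - 13 = 19
Total addresses = 2^19 = 524288
Usable = total - 2 (network and broadcast)
Usable hosts: 524286


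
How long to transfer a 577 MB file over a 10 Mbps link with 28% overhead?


Effective throughput = 10 * (1 - 28/100) = 7.2 Mbps
File size in Mb = 577 * 8 = 4616 Mb
Time = 4616 / 7.2
Time = 641.1111 seconds


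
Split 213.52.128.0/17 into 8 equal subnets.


New prefix = 17 + 3 = 20
Each subnet has 4096 addresses
  213.52.128.0/20
  213.52.144.0/20
  213.52.160.0/20
  213.52.176.0/20
  213.52.192.0/20
  213.52.208.0/20
  213.52.224.0/20
  213.52.240.0/20
Subnets: 213.52.128.0/20, 213.52.144.0/20, 213.52.160.0/20, 213.52.176.0/20, 213.52.192.0/20, 213.52.208.0/20, 213.52.224.0/20, 213.52.240.0/20


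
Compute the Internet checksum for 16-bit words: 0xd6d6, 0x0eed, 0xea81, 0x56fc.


Sum all words (with carry folding):
+ 0xd6d6 = 0xd6d6
+ 0x0eed = 0xe5c3
+ 0xea81 = 0xd045
+ 0x56fc = 0x2742
One's complement: ~0x2742
Checksum = 0xd8bd


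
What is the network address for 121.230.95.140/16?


IP:   01111001.11100110.01011111.10001100
Mask: 11111111.11111111.00000000.00000000
AND operation:
Net:  01111001.11100110.00000000.00000000
Network: 121.230.0.0/16


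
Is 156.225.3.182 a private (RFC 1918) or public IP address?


RFC 1918 private ranges:
  10.0.0.0/8 (10.0.0.0 - 10.255.255.255)
  172.16.0.0/12 (172.16.0.0 - 172.31.255.255)
  192.168.0.0/16 (192.168.0.0 - 192.168.255.255)
Public (not in any RFC 1918 range)


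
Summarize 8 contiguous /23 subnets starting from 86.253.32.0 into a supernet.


Original prefix: /23
Number of subnets: 8 = 2^3
New prefix = 23 - 3 = 20
Supernet: 86.253.32.0/20


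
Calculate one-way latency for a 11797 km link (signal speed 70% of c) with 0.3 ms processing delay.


Speed = 0.7 * 3e5 km/s = 210000 km/s
Propagation delay = 11797 / 210000 = 0.0562 s = 56.1762 ms
Processing delay = 0.3 ms
Total one-way latency = 56.4762 ms


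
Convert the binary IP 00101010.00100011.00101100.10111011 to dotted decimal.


00101010 = 42
00100011 = 35
00101100 = 44
10111011 = 187
IP: 42.35.44.187


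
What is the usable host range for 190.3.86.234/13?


Network: 190.0.0.0
Broadcast: 190.7.255.255
First usable = network + 1
Last usable = broadcast - 1
Range: 190.0.0.1 to 190.7.255.254


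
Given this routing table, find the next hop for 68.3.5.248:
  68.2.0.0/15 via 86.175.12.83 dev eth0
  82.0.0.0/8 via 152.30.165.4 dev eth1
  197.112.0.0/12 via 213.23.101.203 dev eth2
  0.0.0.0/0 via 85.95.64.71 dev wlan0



Longest prefix match for 68.3.5.248:
  /15 68.2.0.0: MATCH
  /8 82.0.0.0: no
  /12 197.112.0.0: no
  /0 0.0.0.0: MATCH
Selected: next-hop 86.175.12.83 via eth0 (matched /15)


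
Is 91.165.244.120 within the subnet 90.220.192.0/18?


Subnet network: 90.220.192.0
Test IP AND mask: 91.165.192.0
No, 91.165.244.120 is not in 90.220.192.0/18


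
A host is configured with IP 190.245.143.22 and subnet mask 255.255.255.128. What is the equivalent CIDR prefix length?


Binary: 11111111.11111111.11111111.10000000
Count leading 1s
Prefix: /25


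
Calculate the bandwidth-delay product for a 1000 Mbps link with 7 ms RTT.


BDP = bandwidth * RTT
= 1000 Mbps * 7 ms
= 1000 * 1e6 * 7 / 1000 bits
= 7000000 bits
= 875000 bytes
= 854.4922 KB
BDP = 7000000 bits (875000 bytes)


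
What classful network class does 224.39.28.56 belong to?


First octet: 224
Binary: 11100000
1110xxxx -> Class D (224-239)
Class D (multicast), default mask N/A


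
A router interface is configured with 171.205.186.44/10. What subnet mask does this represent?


/10 means 10 network bits, 22 host bits
Binary: 11111111110000000000000000000000
Mask: 255.192.0.0


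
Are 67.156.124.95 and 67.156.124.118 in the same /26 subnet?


Mask: 255.255.255.192
67.156.124.95 AND mask = 67.156.124.64
67.156.124.118 AND mask = 67.156.124.64
Yes, same subnet (67.156.124.64)


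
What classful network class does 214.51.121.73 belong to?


First octet: 214
Binary: 11010110
110xxxxx -> Class C (192-223)
Class C, default mask 255.255.255.0 (/24)


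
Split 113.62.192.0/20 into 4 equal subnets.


New prefix = 20 + 2 = 22
Each subnet has 1024 addresses
  113.62.192.0/22
  113.62.196.0/22
  113.62.200.0/22
  113.62.204.0/22
Subnets: 113.62.192.0/22, 113.62.196.0/22, 113.62.200.0/22, 113.62.204.0/22


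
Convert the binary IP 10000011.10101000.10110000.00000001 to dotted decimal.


10000011 = 131
10101000 = 168
10110000 = 176
00000001 = 1
IP: 131.168.176.1


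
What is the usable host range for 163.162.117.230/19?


Network: 163.162.96.0
Broadcast: 163.162.127.255
First usable = network + 1
Last usable = broadcast - 1
Range: 163.162.96.1 to 163.162.127.254


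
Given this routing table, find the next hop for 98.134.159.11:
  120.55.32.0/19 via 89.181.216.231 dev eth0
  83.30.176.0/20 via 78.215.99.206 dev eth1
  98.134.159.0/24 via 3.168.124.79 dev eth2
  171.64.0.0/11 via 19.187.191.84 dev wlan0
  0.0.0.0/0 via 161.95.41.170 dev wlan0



Longest prefix match for 98.134.159.11:
  /19 120.55.32.0: no
  /20 83.30.176.0: no
  /24 98.134.159.0: MATCH
  /11 171.64.0.0: no
  /0 0.0.0.0: MATCH
Selected: next-hop 3.168.124.79 via eth2 (matched /24)


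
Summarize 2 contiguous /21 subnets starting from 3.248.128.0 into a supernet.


Original prefix: /21
Number of subnets: 2 = 2^1
New prefix = 21 - 1 = 20
Supernet: 3.248.128.0/20


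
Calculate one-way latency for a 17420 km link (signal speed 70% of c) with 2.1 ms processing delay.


Speed = 0.7 * 3e5 km/s = 210000 km/s
Propagation delay = 17420 / 210000 = 0.083 s = 82.9524 ms
Processing delay = 2.1 ms
Total one-way latency = 85.0524 ms


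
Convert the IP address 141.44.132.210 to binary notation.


141 = 10001101
44 = 00101100
132 = 10000100
210 = 11010010
Binary: 10001101.00101100.10000100.11010010


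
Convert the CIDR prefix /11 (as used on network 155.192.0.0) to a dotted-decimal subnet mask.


/11 means 11 network bits, 21 host bits
Binary: 11111111111000000000000000000000
Mask: 255.224.0.0


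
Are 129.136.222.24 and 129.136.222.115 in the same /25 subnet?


Mask: 255.255.255.128
129.136.222.24 AND mask = 129.136.222.0
129.136.222.115 AND mask = 129.136.222.0
Yes, same subnet (129.136.222.0)


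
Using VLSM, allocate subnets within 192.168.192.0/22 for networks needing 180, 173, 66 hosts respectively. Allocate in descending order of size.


180 hosts -> /24 (254 usable): 192.168.192.0/24
173 hosts -> /24 (254 usable): 192.168.193.0/24
66 hosts -> /25 (126 usable): 192.168.194.0/25
Allocation: 192.168.192.0/24 (180 hosts, 254 usable); 192.168.193.0/24 (173 hosts, 254 usable); 192.168.194.0/25 (66 hosts, 126 usable)


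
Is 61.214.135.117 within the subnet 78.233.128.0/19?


Subnet network: 78.233.128.0
Test IP AND mask: 61.214.128.0
No, 61.214.135.117 is not in 78.233.128.0/19


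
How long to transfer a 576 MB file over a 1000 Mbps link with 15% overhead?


Effective throughput = 1000 * (1 - 15/100) = 850 Mbps
File size in Mb = 576 * 8 = 4608 Mb
Time = 4608 / 850
Time = 5.4212 seconds


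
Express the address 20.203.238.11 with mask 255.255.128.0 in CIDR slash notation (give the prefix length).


Binary: 11111111.11111111.10000000.00000000
Count leading 1s
Prefix: /17


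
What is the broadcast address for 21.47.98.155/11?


Network: 21.32.0.0/11
Host bits = 21
Set all host bits to 1:
Broadcast: 21.63.255.255


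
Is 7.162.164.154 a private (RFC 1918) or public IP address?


RFC 1918 private ranges:
  10.0.0.0/8 (10.0.0.0 - 10.255.255.255)
  172.16.0.0/12 (172.16.0.0 - 172.31.255.255)
  192.168.0.0/16 (192.168.0.0 - 192.168.255.255)
Public (not in any RFC 1918 range)


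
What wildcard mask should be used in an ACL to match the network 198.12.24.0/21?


Subnet mask: 255.255.248.0
Wildcard = 255.255.255.255 - subnet mask
255 - 255 = 0
255 - 255 = 0
255 - 248 = 7
255 - 0 = 255
Wildcard: 0.0.7.255


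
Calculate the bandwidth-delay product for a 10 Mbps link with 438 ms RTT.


BDP = bandwidth * RTT
= 10 Mbps * 438 ms
= 10 * 1e6 * 438 / 1000 bits
= 4380000 bits
= 547500 bytes
= 534.668 KB
BDP = 4380000 bits (547500 bytes)


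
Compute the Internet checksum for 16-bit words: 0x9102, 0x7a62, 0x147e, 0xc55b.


Sum all words (with carry folding):
+ 0x9102 = 0x9102
+ 0x7a62 = 0x0b65
+ 0x147e = 0x1fe3
+ 0xc55b = 0xe53e
One's complement: ~0xe53e
Checksum = 0x1ac1


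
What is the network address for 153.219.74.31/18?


IP:   10011001.11011011.01001010.00011111
Mask: 11111111.11111111.11000000.00000000
AND operation:
Net:  10011001.11011011.01000000.00000000
Network: 153.219.64.0/18


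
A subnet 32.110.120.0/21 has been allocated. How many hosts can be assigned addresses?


Host bits = 32 - 21 = 11
Total addresses = 2^11 = 2048
Usable = total - 2 (network and broadcast)
Usable hosts: 2046


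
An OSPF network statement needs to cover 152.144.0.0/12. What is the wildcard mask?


Subnet mask: 255.240.0.0
Wildcard = 255.255.255.255 - subnet mask
255 - 255 = 0
255 - 240 = 15
255 - 0 = 255
255 - 0 = 255
Wildcard: 0.15.255.255


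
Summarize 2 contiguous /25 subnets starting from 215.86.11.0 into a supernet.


Original prefix: /25
Number of subnets: 2 = 2^1
New prefix = 25 - 1 = 24
Supernet: 215.86.11.0/24


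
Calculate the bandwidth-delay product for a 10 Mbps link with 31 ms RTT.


BDP = bandwidth * RTT
= 10 Mbps * 31 ms
= 10 * 1e6 * 31 / 1000 bits
= 310000 bits
= 38750 bytes
= 37.8418 KB
BDP = 310000 bits (38750 bytes)


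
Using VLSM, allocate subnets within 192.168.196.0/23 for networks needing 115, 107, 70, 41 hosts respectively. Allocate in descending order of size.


115 hosts -> /25 (126 usable): 192.168.196.0/25
107 hosts -> /25 (126 usable): 192.168.196.128/25
70 hosts -> /25 (126 usable): 192.168.197.0/25
41 hosts -> /26 (62 usable): 192.168.197.128/26
Allocation: 192.168.196.0/25 (115 hosts, 126 usable); 192.168.196.128/25 (107 hosts, 126 usable); 192.168.197.0/25 (70 hosts, 126 usable); 192.168.197.128/26 (41 hosts, 62 usable)


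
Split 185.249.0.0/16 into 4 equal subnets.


New prefix = 16 + 2 = 18
Each subnet has 16384 addresses
  185.249.0.0/18
  185.249.64.0/18
  185.249.128.0/18
  185.249.192.0/18
Subnets: 185.249.0.0/18, 185.249.64.0/18, 185.249.128.0/18, 185.249.192.0/18


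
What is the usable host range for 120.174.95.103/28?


Network: 120.174.95.96
Broadcast: 120.174.95.111
First usable = network + 1
Last usable = broadcast - 1
Range: 120.174.95.97 to 120.174.95.110


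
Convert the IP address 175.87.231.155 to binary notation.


175 = 10101111
87 = 01010111
231 = 11100111
155 = 10011011
Binary: 10101111.01010111.11100111.10011011


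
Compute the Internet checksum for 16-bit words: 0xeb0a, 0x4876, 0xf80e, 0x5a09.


Sum all words (with carry folding):
+ 0xeb0a = 0xeb0a
+ 0x4876 = 0x3381
+ 0xf80e = 0x2b90
+ 0x5a09 = 0x8599
One's complement: ~0x8599
Checksum = 0x7a66


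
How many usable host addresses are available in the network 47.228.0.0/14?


Host bits = 32 - 14 = 18
Total addresses = 2^18 = 262144
Usable = total - 2 (network and broadcast)
Usable hosts: 262142


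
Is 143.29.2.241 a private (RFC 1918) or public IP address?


RFC 1918 private ranges:
  10.0.0.0/8 (10.0.0.0 - 10.255.255.255)
  172.16.0.0/12 (172.16.0.0 - 172.31.255.255)
  192.168.0.0/16 (192.168.0.0 - 192.168.255.255)
Public (not in any RFC 1918 range)


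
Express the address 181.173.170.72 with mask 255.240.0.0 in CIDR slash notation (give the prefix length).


Binary: 11111111.11110000.00000000.00000000
Count leading 1s
Prefix: /12


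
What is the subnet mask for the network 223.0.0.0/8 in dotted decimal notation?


/8 means 8 network bits, 24 host bits
Binary: 11111111000000000000000000000000
Mask: 255.0.0.0


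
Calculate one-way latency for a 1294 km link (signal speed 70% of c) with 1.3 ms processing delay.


Speed = 0.7 * 3e5 km/s = 210000 km/s
Propagation delay = 1294 / 210000 = 0.0062 s = 6.1619 ms
Processing delay = 1.3 ms
Total one-way latency = 7.4619 ms


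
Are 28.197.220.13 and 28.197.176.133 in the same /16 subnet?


Mask: 255.255.0.0
28.197.220.13 AND mask = 28.197.0.0
28.197.176.133 AND mask = 28.197.0.0
Yes, same subnet (28.197.0.0)


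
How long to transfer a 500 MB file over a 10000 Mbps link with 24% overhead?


Effective throughput = 10000 * (1 - 24/100) = 7600 Mbps
File size in Mb = 500 * 8 = 4000 Mb
Time = 4000 / 7600
Time = 0.5263 seconds


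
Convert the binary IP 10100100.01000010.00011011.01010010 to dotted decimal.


10100100 = 164
01000010 = 66
00011011 = 27
01010010 = 82
IP: 164.66.27.82


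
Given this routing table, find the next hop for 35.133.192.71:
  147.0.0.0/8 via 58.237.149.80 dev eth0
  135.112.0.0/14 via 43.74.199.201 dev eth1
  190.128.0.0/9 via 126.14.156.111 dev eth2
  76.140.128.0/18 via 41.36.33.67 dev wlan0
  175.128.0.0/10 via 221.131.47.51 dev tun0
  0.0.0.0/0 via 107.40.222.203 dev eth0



Longest prefix match for 35.133.192.71:
  /8 147.0.0.0: no
  /14 135.112.0.0: no
  /9 190.128.0.0: no
  /18 76.140.128.0: no
  /10 175.128.0.0: no
  /0 0.0.0.0: MATCH
Selected: next-hop 107.40.222.203 via eth0 (matched /0)


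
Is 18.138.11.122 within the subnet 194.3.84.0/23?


Subnet network: 194.3.84.0
Test IP AND mask: 18.138.10.0
No, 18.138.11.122 is not in 194.3.84.0/23


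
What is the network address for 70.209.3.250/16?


IP:   01000110.11010001.00000011.11111010
Mask: 11111111.11111111.00000000.00000000
AND operation:
Net:  01000110.11010001.00000000.00000000
Network: 70.209.0.0/16


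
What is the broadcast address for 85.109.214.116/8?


Network: 85.0.0.0/8
Host bits = 24
Set all host bits to 1:
Broadcast: 85.255.255.255


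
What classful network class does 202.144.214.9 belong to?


First octet: 202
Binary: 11001010
110xxxxx -> Class C (192-223)
Class C, default mask 255.255.255.0 (/24)


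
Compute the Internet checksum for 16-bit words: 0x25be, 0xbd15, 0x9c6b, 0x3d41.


Sum all words (with carry folding):
+ 0x25be = 0x25be
+ 0xbd15 = 0xe2d3
+ 0x9c6b = 0x7f3f
+ 0x3d41 = 0xbc80
One's complement: ~0xbc80
Checksum = 0x437f


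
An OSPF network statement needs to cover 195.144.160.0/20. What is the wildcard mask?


Subnet mask: 255.255.240.0
Wildcard = 255.255.255.255 - subnet mask
255 - 255 = 0
255 - 255 = 0
255 - 240 = 15
255 - 0 = 255
Wildcard: 0.0.15.255


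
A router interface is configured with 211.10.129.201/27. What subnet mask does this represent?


/27 means 27 network bits, 5 host bits
Binary: 11111111111111111111111111100000
Mask: 255.255.255.224


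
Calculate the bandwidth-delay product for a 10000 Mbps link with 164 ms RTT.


BDP = bandwidth * RTT
= 10000 Mbps * 164 ms
= 10000 * 1e6 * 164 / 1000 bits
= 1640000000 bits
= 205000000 bytes
= 200195.3125 KB
BDP = 1640000000 bits (205000000 bytes)


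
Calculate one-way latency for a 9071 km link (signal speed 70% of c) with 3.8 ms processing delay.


Speed = 0.7 * 3e5 km/s = 210000 km/s
Propagation delay = 9071 / 210000 = 0.0432 s = 43.1952 ms
Processing delay = 3.8 ms
Total one-way latency = 46.9952 ms


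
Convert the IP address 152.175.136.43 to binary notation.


152 = 10011000
175 = 10101111
136 = 10001000
43 = 00101011
Binary: 10011000.10101111.10001000.00101011


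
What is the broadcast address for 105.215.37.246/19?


Network: 105.215.32.0/19
Host bits = 13
Set all host bits to 1:
Broadcast: 105.215.63.255


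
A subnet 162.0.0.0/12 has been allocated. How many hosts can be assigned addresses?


Host bits = 32 - 12 = 20
Total addresses = 2^20 = 1048576
Usable = total - 2 (network and broadcast)
Usable hosts: 1048574


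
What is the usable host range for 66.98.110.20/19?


Network: 66.98.96.0
Broadcast: 66.98.127.255
First usable = network + 1
Last usable = broadcast - 1
Range: 66.98.96.1 to 66.98.127.254


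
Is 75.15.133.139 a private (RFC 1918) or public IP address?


RFC 1918 private ranges:
  10.0.0.0/8 (10.0.0.0 - 10.255.255.255)
  172.16.0.0/12 (172.16.0.0 - 172.31.255.255)
  192.168.0.0/16 (192.168.0.0 - 192.168.255.255)
Public (not in any RFC 1918 range)


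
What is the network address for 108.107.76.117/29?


IP:   01101100.01101011.01001100.01110101
Mask: 11111111.11111111.11111111.11111000
AND operation:
Net:  01101100.01101011.01001100.01110000
Network: 108.107.76.112/29


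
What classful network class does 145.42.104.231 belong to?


First octet: 145
Binary: 10010001
10xxxxxx -> Class B (128-191)
Class B, default mask 255.255.0.0 (/16)


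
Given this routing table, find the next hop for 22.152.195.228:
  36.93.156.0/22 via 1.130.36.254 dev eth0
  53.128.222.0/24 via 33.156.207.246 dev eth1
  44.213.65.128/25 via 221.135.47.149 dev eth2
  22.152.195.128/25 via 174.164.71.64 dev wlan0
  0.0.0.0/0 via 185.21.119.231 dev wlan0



Longest prefix match for 22.152.195.228:
  /22 36.93.156.0: no
  /24 53.128.222.0: no
  /25 44.213.65.128: no
  /25 22.152.195.128: MATCH
  /0 0.0.0.0: MATCH
Selected: next-hop 174.164.71.64 via wlan0 (matched /25)


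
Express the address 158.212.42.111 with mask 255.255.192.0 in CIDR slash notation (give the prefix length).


Binary: 11111111.11111111.11000000.00000000
Count leading 1s
Prefix: /18


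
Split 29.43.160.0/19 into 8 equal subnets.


New prefix = 19 + 3 = 22
Each subnet has 1024 addresses
  29.43.160.0/22
  29.43.164.0/22
  29.43.168.0/22
  29.43.172.0/22
  29.43.176.0/22
  29.43.180.0/22
  29.43.184.0/22
  29.43.188.0/22
Subnets: 29.43.160.0/22, 29.43.164.0/22, 29.43.168.0/22, 29.43.172.0/22, 29.43.176.0/22, 29.43.180.0/22, 29.43.184.0/22, 29.43.188.0/22


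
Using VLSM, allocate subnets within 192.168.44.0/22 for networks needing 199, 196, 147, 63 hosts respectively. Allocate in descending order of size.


199 hosts -> /24 (254 usable): 192.168.44.0/24
196 hosts -> /24 (254 usable): 192.168.45.0/24
147 hosts -> /24 (254 usable): 192.168.46.0/24
63 hosts -> /25 (126 usable): 192.168.47.0/25
Allocation: 192.168.44.0/24 (199 hosts, 254 usable); 192.168.45.0/24 (196 hosts, 254 usable); 192.168.46.0/24 (147 hosts, 254 usable); 192.168.47.0/25 (63 hosts, 126 usable)


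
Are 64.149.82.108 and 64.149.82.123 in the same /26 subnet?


Mask: 255.255.255.192
64.149.82.108 AND mask = 64.149.82.64
64.149.82.123 AND mask = 64.149.82.64
Yes, same subnet (64.149.82.64)


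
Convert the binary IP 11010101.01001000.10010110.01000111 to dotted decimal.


11010101 = 213
01001000 = 72
10010110 = 150
01000111 = 71
IP: 213.72.150.71


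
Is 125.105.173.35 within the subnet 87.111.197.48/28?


Subnet network: 87.111.197.48
Test IP AND mask: 125.105.173.32
No, 125.105.173.35 is not in 87.111.197.48/28


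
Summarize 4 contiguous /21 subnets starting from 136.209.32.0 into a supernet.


Original prefix: /21
Number of subnets: 4 = 2^2
New prefix = 21 - 2 = 19
Supernet: 136.209.32.0/19


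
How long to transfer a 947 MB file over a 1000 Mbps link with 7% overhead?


Effective throughput = 1000 * (1 - 7/100) = 930.0 Mbps
File size in Mb = 947 * 8 = 7576 Mb
Time = 7576 / 930.0
Time = 8.1462 seconds


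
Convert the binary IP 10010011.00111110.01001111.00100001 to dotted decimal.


10010011 = 147
00111110 = 62
01001111 = 79
00100001 = 33
IP: 147.62.79.33


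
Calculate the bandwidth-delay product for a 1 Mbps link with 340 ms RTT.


BDP = bandwidth * RTT
= 1 Mbps * 340 ms
= 1 * 1e6 * 340 / 1000 bits
= 340000 bits
= 42500 bytes
= 41.5039 KB
BDP = 340000 bits (42500 bytes)


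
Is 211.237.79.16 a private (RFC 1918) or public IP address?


RFC 1918 private ranges:
  10.0.0.0/8 (10.0.0.0 - 10.255.255.255)
  172.16.0.0/12 (172.16.0.0 - 172.31.255.255)
  192.168.0.0/16 (192.168.0.0 - 192.168.255.255)
Public (not in any RFC 1918 range)


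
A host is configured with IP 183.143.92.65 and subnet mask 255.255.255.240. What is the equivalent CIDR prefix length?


Binary: 11111111.11111111.11111111.11110000
Count leading 1s
Prefix: /28


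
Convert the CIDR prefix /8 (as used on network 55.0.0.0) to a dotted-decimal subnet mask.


/8 means 8 network bits, 24 host bits
Binary: 11111111000000000000000000000000
Mask: 255.0.0.0


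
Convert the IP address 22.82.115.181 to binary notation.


22 = 00010110
82 = 01010010
115 = 01110011
181 = 10110101
Binary: 00010110.01010010.01110011.10110101


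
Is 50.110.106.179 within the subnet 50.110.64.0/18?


Subnet network: 50.110.64.0
Test IP AND mask: 50.110.64.0
Yes, 50.110.106.179 is in 50.110.64.0/18


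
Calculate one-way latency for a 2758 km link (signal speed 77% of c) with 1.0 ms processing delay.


Speed = 0.77 * 3e5 km/s = 231000 km/s
Propagation delay = 2758 / 231000 = 0.0119 s = 11.9394 ms
Processing delay = 1.0 ms
Total one-way latency = 12.9394 ms


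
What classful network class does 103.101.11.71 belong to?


First octet: 103
Binary: 01100111
0xxxxxxx -> Class A (1-126)
Class A, default mask 255.0.0.0 (/8)


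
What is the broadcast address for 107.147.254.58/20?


Network: 107.147.240.0/20
Host bits = 12
Set all host bits to 1:
Broadcast: 107.147.255.255


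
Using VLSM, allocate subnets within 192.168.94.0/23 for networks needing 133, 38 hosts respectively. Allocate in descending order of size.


133 hosts -> /24 (254 usable): 192.168.94.0/24
38 hosts -> /26 (62 usable): 192.168.95.0/26
Allocation: 192.168.94.0/24 (133 hosts, 254 usable); 192.168.95.0/26 (38 hosts, 62 usable)


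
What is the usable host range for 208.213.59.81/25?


Network: 208.213.59.0
Broadcast: 208.213.59.127
First usable = network + 1
Last usable = broadcast - 1
Range: 208.213.59.1 to 208.213.59.126


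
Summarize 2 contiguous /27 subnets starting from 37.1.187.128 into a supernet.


Original prefix: /27
Number of subnets: 2 = 2^1
New prefix = 27 - 1 = 26
Supernet: 37.1.187.128/26


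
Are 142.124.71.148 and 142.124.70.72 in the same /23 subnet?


Mask: 255.255.254.0
142.124.71.148 AND mask = 142.124.70.0
142.124.70.72 AND mask = 142.124.70.0
Yes, same subnet (142.124.70.0)


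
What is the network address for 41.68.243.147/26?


IP:   00101001.01000100.11110011.10010011
Mask: 11111111.11111111.11111111.11000000
AND operation:
Net:  00101001.01000100.11110011.10000000
Network: 41.68.243.128/26


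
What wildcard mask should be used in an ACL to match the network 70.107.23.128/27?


Subnet mask: 255.255.255.224
Wildcard = 255.255.255.255 - subnet mask
255 - 255 = 0
255 - 255 = 0
255 - 255 = 0
255 - 224 = 31
Wildcard: 0.0.0.31


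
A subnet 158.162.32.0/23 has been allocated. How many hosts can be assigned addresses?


Host bits = 32 - 23 = 9
Total addresses = 2^9 = 512
Usable = total - 2 (network and broadcast)
Usable hosts: 510


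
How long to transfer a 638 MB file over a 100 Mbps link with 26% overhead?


Effective throughput = 100 * (1 - 26/100) = 74 Mbps
File size in Mb = 638 * 8 = 5104 Mb
Time = 5104 / 74
Time = 68.973 seconds


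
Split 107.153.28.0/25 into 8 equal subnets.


New prefix = 25 + 3 = 28
Each subnet has 16 addresses
  107.153.28.0/28
  107.153.28.16/28
  107.153.28.32/28
  107.153.28.48/28
  107.153.28.64/28
  107.153.28.80/28
  107.153.28.96/28
  107.153.28.112/28
Subnets: 107.153.28.0/28, 107.153.28.16/28, 107.153.28.32/28, 107.153.28.48/28, 107.153.28.64/28, 107.153.28.80/28, 107.153.28.96/28, 107.153.28.112/28


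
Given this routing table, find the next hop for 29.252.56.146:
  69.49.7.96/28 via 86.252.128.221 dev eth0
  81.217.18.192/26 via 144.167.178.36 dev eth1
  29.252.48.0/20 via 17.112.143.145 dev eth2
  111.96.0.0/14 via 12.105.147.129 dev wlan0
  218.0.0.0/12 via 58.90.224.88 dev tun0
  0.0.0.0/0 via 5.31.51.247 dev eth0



Longest prefix match for 29.252.56.146:
  /28 69.49.7.96: no
  /26 81.217.18.192: no
  /20 29.252.48.0: MATCH
  /14 111.96.0.0: no
  /12 218.0.0.0: no
  /0 0.0.0.0: MATCH
Selected: next-hop 17.112.143.145 via eth2 (matched /20)


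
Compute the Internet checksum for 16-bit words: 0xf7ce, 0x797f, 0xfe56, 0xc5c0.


Sum all words (with carry folding):
+ 0xf7ce = 0xf7ce
+ 0x797f = 0x714e
+ 0xfe56 = 0x6fa5
+ 0xc5c0 = 0x3566
One's complement: ~0x3566
Checksum = 0xca99


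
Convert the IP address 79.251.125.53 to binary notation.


79 = 01001111
251 = 11111011
125 = 01111101
53 = 00110101
Binary: 01001111.11111011.01111101.00110101


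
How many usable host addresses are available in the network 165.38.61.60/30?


Host bits = 32 - 30 = 2
Total addresses = 2^2 = 4
Usable = total - 2 (network and broadcast)
Usable hosts: 2


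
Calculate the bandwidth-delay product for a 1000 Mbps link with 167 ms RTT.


BDP = bandwidth * RTT
= 1000 Mbps * 167 ms
= 1000 * 1e6 * 167 / 1000 bits
= 167000000 bits
= 20875000 bytes
= 20385.7422 KB
BDP = 167000000 bits (20875000 bytes)


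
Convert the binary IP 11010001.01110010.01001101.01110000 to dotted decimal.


11010001 = 209
01110010 = 114
01001101 = 77
01110000 = 112
IP: 209.114.77.112


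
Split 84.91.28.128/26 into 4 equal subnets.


New prefix = 26 + 2 = 28
Each subnet has 16 addresses
  84.91.28.128/28
  84.91.28.144/28
  84.91.28.160/28
  84.91.28.176/28
Subnets: 84.91.28.128/28, 84.91.28.144/28, 84.91.28.160/28, 84.91.28.176/28


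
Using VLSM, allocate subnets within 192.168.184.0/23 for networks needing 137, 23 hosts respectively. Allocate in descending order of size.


137 hosts -> /24 (254 usable): 192.168.184.0/24
23 hosts -> /27 (30 usable): 192.168.185.0/27
Allocation: 192.168.184.0/24 (137 hosts, 254 usable); 192.168.185.0/27 (23 hosts, 30 usable)


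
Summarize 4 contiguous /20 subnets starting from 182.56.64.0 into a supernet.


Original prefix: /20
Number of subnets: 4 = 2^2
New prefix = 20 - 2 = 18
Supernet: 182.56.64.0/18


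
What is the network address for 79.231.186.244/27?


IP:   01001111.11100111.10111010.11110100
Mask: 11111111.11111111.11111111.11100000
AND operation:
Net:  01001111.11100111.10111010.11100000
Network: 79.231.186.224/27


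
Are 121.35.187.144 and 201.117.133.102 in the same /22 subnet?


Mask: 255.255.252.0
121.35.187.144 AND mask = 121.35.184.0
201.117.133.102 AND mask = 201.117.132.0
No, different subnets (121.35.184.0 vs 201.117.132.0)


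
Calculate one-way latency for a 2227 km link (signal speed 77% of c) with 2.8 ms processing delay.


Speed = 0.77 * 3e5 km/s = 231000 km/s
Propagation delay = 2227 / 231000 = 0.0096 s = 9.6407 ms
Processing delay = 2.8 ms
Total one-way latency = 12.4407 ms


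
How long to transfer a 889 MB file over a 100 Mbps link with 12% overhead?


Effective throughput = 100 * (1 - 12/100) = 88 Mbps
File size in Mb = 889 * 8 = 7112 Mb
Time = 7112 / 88
Time = 80.8182 seconds


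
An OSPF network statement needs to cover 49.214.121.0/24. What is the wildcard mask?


Subnet mask: 255.255.255.0
Wildcard = 255.255.255.255 - subnet mask
255 - 255 = 0
255 - 255 = 0
255 - 255 = 0
255 - 0 = 255
Wildcard: 0.0.0.255


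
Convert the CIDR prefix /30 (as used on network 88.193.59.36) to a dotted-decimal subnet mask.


/30 means 30 network bits, 2 host bits
Binary: 11111111111111111111111111111100
Mask: 255.255.255.252


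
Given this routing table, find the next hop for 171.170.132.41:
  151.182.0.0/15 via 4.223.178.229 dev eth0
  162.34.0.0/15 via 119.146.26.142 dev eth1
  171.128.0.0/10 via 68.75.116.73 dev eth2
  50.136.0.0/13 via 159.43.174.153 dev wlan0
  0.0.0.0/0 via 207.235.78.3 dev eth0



Longest prefix match for 171.170.132.41:
  /15 151.182.0.0: no
  /15 162.34.0.0: no
  /10 171.128.0.0: MATCH
  /13 50.136.0.0: no
  /0 0.0.0.0: MATCH
Selected: next-hop 68.75.116.73 via eth2 (matched /10)


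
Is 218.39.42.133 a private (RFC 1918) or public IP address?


RFC 1918 private ranges:
  10.0.0.0/8 (10.0.0.0 - 10.255.255.255)
  172.16.0.0/12 (172.16.0.0 - 172.31.255.255)
  192.168.0.0/16 (192.168.0.0 - 192.168.255.255)
Public (not in any RFC 1918 range)


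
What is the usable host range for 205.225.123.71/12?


Network: 205.224.0.0
Broadcast: 205.239.255.255
First usable = network + 1
Last usable = broadcast - 1
Range: 205.224.0.1 to 205.239.255.254


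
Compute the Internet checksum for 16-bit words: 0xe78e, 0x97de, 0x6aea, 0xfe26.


Sum all words (with carry folding):
+ 0xe78e = 0xe78e
+ 0x97de = 0x7f6d
+ 0x6aea = 0xea57
+ 0xfe26 = 0xe87e
One's complement: ~0xe87e
Checksum = 0x1781


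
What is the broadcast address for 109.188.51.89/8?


Network: 109.0.0.0/8
Host bits = 24
Set all host bits to 1:
Broadcast: 109.255.255.255


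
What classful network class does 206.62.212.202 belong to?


First octet: 206
Binary: 11001110
110xxxxx -> Class C (192-223)
Class C, default mask 255.255.255.0 (/24)


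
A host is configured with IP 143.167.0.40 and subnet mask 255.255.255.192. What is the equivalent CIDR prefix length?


Binary: 11111111.11111111.11111111.11000000
Count leading 1s
Prefix: /26


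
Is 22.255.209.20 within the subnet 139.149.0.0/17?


Subnet network: 139.149.0.0
Test IP AND mask: 22.255.128.0
No, 22.255.209.20 is not in 139.149.0.0/17


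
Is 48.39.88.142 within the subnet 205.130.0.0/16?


Subnet network: 205.130.0.0
Test IP AND mask: 48.39.0.0
No, 48.39.88.142 is not in 205.130.0.0/16


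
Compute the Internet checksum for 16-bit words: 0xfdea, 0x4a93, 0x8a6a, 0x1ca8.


Sum all words (with carry folding):
+ 0xfdea = 0xfdea
+ 0x4a93 = 0x487e
+ 0x8a6a = 0xd2e8
+ 0x1ca8 = 0xef90
One's complement: ~0xef90
Checksum = 0x106f


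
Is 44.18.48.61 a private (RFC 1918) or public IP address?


RFC 1918 private ranges:
  10.0.0.0/8 (10.0.0.0 - 10.255.255.255)
  172.16.0.0/12 (172.16.0.0 - 172.31.255.255)
  192.168.0.0/16 (192.168.0.0 - 192.168.255.255)
Public (not in any RFC 1918 range)


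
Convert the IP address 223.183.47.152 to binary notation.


223 = 11011111
183 = 10110111
47 = 00101111
152 = 10011000
Binary: 11011111.10110111.00101111.10011000


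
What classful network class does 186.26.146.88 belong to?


First octet: 186
Binary: 10111010
10xxxxxx -> Class B (128-191)
Class B, default mask 255.255.0.0 (/16)


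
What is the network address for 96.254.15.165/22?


IP:   01100000.11111110.00001111.10100101
Mask: 11111111.11111111.11111100.00000000
AND operation:
Net:  01100000.11111110.00001100.00000000
Network: 96.254.12.0/22


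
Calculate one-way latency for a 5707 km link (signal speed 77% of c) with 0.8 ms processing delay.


Speed = 0.77 * 3e5 km/s = 231000 km/s
Propagation delay = 5707 / 231000 = 0.0247 s = 24.7056 ms
Processing delay = 0.8 ms
Total one-way latency = 25.5056 ms


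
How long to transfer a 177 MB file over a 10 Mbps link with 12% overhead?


Effective throughput = 10 * (1 - 12/100) = 8.8 Mbps
File size in Mb = 177 * 8 = 1416 Mb
Time = 1416 / 8.8
Time = 160.9091 seconds


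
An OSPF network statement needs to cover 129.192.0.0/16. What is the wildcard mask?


Subnet mask: 255.255.0.0
Wildcard = 255.255.255.255 - subnet mask
255 - 255 = 0
255 - 255 = 0
255 - 0 = 255
255 - 0 = 255
Wildcard: 0.0.255.255


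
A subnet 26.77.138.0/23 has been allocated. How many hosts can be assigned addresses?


Host bits = 32 - 23 = 9
Total addresses = 2^9 = 512
Usable = total - 2 (network and broadcast)
Usable hosts: 510


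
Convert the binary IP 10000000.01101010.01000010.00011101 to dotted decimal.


10000000 = 128
01101010 = 106
01000010 = 66
00011101 = 29
IP: 128.106.66.29


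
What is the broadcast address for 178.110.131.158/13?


Network: 178.104.0.0/13
Host bits = 19
Set all host bits to 1:
Broadcast: 178.111.255.255


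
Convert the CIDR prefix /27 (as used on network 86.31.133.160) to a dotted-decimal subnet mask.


/27 means 27 network bits, 5 host bits
Binary: 11111111111111111111111111100000
Mask: 255.255.255.224


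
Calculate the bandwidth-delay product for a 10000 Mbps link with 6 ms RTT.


BDP = bandwidth * RTT
= 10000 Mbps * 6 ms
= 10000 * 1e6 * 6 / 1000 bits
= 60000000 bits
= 7500000 bytes
= 7324.2188 KB
BDP = 60000000 bits (7500000 bytes)


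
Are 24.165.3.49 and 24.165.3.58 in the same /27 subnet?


Mask: 255.255.255.224
24.165.3.49 AND mask = 24.165.3.32
24.165.3.58 AND mask = 24.165.3.32
Yes, same subnet (24.165.3.32)


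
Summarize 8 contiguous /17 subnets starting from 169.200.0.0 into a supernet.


Original prefix: /17
Number of subnets: 8 = 2^3
New prefix = 17 - 3 = 14
Supernet: 169.200.0.0/14


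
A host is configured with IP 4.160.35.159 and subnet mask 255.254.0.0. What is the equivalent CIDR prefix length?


Binary: 11111111.11111110.00000000.00000000
Count leading 1s
Prefix: /15


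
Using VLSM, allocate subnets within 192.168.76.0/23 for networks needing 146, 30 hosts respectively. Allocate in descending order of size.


146 hosts -> /24 (254 usable): 192.168.76.0/24
30 hosts -> /27 (30 usable): 192.168.77.0/27
Allocation: 192.168.76.0/24 (146 hosts, 254 usable); 192.168.77.0/27 (30 hosts, 30 usable)


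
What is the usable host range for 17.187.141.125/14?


Network: 17.184.0.0
Broadcast: 17.187.255.255
First usable = network + 1
Last usable = broadcast - 1
Range: 17.184.0.1 to 17.187.255.254


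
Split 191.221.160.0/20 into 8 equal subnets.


New prefix = 20 + 3 = 23
Each subnet has 512 addresses
  191.221.160.0/23
  191.221.162.0/23
  191.221.164.0/23
  191.221.166.0/23
  191.221.168.0/23
  191.221.170.0/23
  191.221.172.0/23
  191.221.174.0/23
Subnets: 191.221.160.0/23, 191.221.162.0/23, 191.221.164.0/23, 191.221.166.0/23, 191.221.168.0/23, 191.221.170.0/23, 191.221.172.0/23, 191.221.174.0/23


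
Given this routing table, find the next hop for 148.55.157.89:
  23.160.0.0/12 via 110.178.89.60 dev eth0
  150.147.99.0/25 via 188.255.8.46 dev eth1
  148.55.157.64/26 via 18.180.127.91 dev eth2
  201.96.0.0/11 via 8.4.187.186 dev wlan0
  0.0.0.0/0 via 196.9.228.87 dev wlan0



Longest prefix match for 148.55.157.89:
  /12 23.160.0.0: no
  /25 150.147.99.0: no
  /26 148.55.157.64: MATCH
  /11 201.96.0.0: no
  /0 0.0.0.0: MATCH
Selected: next-hop 18.180.127.91 via eth2 (matched /26)


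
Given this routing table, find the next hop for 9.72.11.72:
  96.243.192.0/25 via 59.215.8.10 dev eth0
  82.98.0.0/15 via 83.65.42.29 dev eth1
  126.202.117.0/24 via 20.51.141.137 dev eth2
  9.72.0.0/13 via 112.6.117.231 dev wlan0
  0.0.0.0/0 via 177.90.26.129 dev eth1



Longest prefix match for 9.72.11.72:
  /25 96.243.192.0: no
  /15 82.98.0.0: no
  /24 126.202.117.0: no
  /13 9.72.0.0: MATCH
  /0 0.0.0.0: MATCH
Selected: next-hop 112.6.117.231 via wlan0 (matched /13)


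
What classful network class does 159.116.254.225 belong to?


First octet: 159
Binary: 10011111
10xxxxxx -> Class B (128-191)
Class B, default mask 255.255.0.0 (/16)


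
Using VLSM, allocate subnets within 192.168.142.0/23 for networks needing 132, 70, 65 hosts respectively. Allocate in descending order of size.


132 hosts -> /24 (254 usable): 192.168.142.0/24
70 hosts -> /25 (126 usable): 192.168.143.0/25
65 hosts -> /25 (126 usable): 192.168.143.128/25
Allocation: 192.168.142.0/24 (132 hosts, 254 usable); 192.168.143.0/25 (70 hosts, 126 usable); 192.168.143.128/25 (65 hosts, 126 usable)


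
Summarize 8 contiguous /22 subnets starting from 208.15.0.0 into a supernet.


Original prefix: /22
Number of subnets: 8 = 2^3
New prefix = 22 - 3 = 19
Supernet: 208.15.0.0/19


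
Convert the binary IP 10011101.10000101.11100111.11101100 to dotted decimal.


10011101 = 157
10000101 = 133
11100111 = 231
11101100 = 236
IP: 157.133.231.236


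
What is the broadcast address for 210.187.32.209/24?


Network: 210.187.32.0/24
Host bits = 8
Set all host bits to 1:
Broadcast: 210.187.32.255


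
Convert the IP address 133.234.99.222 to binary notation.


133 = 10000101
234 = 11101010
99 = 01100011
222 = 11011110
Binary: 10000101.11101010.01100011.11011110


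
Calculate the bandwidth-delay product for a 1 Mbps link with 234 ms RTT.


BDP = bandwidth * RTT
= 1 Mbps * 234 ms
= 1 * 1e6 * 234 / 1000 bits
= 234000 bits
= 29250 bytes
= 28.5645 KB
BDP = 234000 bits (29250 bytes)


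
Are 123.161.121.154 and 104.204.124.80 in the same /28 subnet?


Mask: 255.255.255.240
123.161.121.154 AND mask = 123.161.121.144
104.204.124.80 AND mask = 104.204.124.80
No, different subnets (123.161.121.144 vs 104.204.124.80)


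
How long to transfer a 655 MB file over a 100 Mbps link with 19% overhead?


Effective throughput = 100 * (1 - 19/100) = 81 Mbps
File size in Mb = 655 * 8 = 5240 Mb
Time = 5240 / 81
Time = 64.6914 seconds


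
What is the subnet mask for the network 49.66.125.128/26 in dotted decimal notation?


/26 means 26 network bits, 6 host bits
Binary: 11111111111111111111111111000000
Mask: 255.255.255.192


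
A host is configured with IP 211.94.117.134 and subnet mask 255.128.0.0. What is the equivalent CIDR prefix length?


Binary: 11111111.10000000.00000000.00000000
Count leading 1s
Prefix: /9


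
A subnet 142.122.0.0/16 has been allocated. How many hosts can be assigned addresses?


Host bits = 32 - 16 = 16
Total addresses = 2^16 = 65536
Usable = total - 2 (network and broadcast)
Usable hosts: 65534


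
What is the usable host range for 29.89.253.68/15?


Network: 29.88.0.0
Broadcast: 29.89.255.255
First usable = network + 1
Last usable = broadcast - 1
Range: 29.88.0.1 to 29.89.255.254


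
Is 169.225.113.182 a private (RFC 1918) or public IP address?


RFC 1918 private ranges:
  10.0.0.0/8 (10.0.0.0 - 10.255.255.255)
  172.16.0.0/12 (172.16.0.0 - 172.31.255.255)
  192.168.0.0/16 (192.168.0.0 - 192.168.255.255)
Public (not in any RFC 1918 range)


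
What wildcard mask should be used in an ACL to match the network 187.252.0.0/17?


Subnet mask: 255.255.128.0
Wildcard = 255.255.255.255 - subnet mask
255 - 255 = 0
255 - 255 = 0
255 - 128 = 127
255 - 0 = 255
Wildcard: 0.0.127.255


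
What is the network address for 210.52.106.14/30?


IP:   11010010.00110100.01101010.00001110
Mask: 11111111.11111111.11111111.11111100
AND operation:
Net:  11010010.00110100.01101010.00001100
Network: 210.52.106.12/30


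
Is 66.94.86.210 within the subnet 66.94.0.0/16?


Subnet network: 66.94.0.0
Test IP AND mask: 66.94.0.0
Yes, 66.94.86.210 is in 66.94.0.0/16


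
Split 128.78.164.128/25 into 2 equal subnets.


New prefix = 25 + 1 = 26
Each subnet has 64 addresses
  128.78.164.128/26
  128.78.164.192/26
Subnets: 128.78.164.128/26, 128.78.164.192/26


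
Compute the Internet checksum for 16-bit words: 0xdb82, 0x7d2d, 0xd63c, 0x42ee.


Sum all words (with carry folding):
+ 0xdb82 = 0xdb82
+ 0x7d2d = 0x58b0
+ 0xd63c = 0x2eed
+ 0x42ee = 0x71db
One's complement: ~0x71db
Checksum = 0x8e24


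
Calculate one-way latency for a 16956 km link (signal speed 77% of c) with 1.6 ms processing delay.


Speed = 0.77 * 3e5 km/s = 231000 km/s
Propagation delay = 16956 / 231000 = 0.0734 s = 73.4026 ms
Processing delay = 1.6 ms
Total one-way latency = 75.0026 ms
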